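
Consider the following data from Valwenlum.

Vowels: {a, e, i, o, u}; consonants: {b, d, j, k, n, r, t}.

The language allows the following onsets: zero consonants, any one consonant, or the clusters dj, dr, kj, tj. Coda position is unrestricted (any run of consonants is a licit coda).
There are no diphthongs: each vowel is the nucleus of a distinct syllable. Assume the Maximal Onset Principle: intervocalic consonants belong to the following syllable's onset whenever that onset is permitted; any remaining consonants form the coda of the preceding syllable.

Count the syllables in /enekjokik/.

The vowels are e, e, o, i — 4 nuclei, so 4 syllables.

4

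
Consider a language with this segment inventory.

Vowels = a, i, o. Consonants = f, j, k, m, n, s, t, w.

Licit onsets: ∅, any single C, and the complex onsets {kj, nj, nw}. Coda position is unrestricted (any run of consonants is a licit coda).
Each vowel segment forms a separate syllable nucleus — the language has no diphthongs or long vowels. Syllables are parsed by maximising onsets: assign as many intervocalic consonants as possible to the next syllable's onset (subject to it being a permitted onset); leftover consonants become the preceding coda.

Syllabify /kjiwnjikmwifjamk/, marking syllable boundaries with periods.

The vowels are i, i, i, a — 4 nuclei, so 4 syllables.
V1 /i/ – V2 /i/: /wnj/ — longest licit onset from the right is /nj/, leaving /w/ as coda.
V2 /i/ – V3 /i/: /kmw/; trying suffixes from longest down, /w/ is the first permitted one, so coda /km/ | onset /w/.
V3 /i/ – V4 /a/: /fj/; trying suffixes from longest down, /j/ is the first permitted one, so coda /f/ | onset /j/.

kjiw.njikm.wif.jamk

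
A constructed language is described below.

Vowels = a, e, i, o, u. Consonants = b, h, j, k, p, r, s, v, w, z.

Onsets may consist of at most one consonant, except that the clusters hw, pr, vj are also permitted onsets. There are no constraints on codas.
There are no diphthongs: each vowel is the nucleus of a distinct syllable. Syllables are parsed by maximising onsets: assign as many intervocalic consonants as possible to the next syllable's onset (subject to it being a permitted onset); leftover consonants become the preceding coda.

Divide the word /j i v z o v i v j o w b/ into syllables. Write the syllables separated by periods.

jiv.zo.vi.vjowb

Nuclei (vowels): i, o, i, o → 4 syllables.
Between /i/ (V1) and /o/ (V2): /vz/ — longest licit onset from the right is /z/, leaving /v/ as coda.
Between /o/ (V2) and /i/ (V3): /v/ → onset of the next syllable (single consonants are always licit onsets).
Between /i/ (V3) and /o/ (V4): /vj/ is a licit onset in full, so it all attaches to the next syllable.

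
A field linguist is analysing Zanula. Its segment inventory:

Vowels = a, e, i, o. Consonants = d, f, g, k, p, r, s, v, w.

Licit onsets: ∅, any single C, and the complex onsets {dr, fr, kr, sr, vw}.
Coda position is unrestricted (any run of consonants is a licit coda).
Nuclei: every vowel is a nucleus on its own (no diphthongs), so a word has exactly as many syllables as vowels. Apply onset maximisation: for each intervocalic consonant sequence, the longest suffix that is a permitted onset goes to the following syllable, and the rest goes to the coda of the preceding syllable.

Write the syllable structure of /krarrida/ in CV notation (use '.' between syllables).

The vowels are a, i, a — 3 nuclei, so 3 syllables.
Between /a/ (V1) and /i/ (V2): /rr/ splits as /r/ + /r/ (/r/ is the longest suffix that is a licit onset).
Between /i/ (V2) and /a/ (V3): /d/ is a single consonant, so it becomes the next onset.
Result: krar.ri.da.
Mapping each syllable to C/V: /krar/ → CCVC, /ri/ → CV, /da/ → CV.

CCVC.CV.CV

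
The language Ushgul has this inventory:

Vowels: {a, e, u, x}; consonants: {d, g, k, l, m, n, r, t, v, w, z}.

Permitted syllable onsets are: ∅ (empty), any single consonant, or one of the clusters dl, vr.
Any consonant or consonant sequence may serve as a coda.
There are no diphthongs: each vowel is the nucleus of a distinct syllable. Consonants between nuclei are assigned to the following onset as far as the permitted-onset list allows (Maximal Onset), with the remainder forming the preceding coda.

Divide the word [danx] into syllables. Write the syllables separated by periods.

da.nx

The vowels are a, x — 2 nuclei, so 2 syllables.
σ1/σ2 boundary: /n/ → onset of the next syllable (single consonants are always licit onsets).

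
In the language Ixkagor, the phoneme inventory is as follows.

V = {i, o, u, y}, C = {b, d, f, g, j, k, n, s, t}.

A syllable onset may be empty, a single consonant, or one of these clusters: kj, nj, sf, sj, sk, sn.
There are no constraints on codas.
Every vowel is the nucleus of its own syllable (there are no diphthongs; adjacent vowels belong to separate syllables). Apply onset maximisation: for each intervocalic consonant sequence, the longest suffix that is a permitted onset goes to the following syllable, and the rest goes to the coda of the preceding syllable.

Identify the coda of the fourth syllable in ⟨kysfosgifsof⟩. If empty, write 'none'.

The vowels are y, o, i, o — 4 nuclei, so 4 syllables.
Between /y/ (V1) and /o/ (V2): /sf/ is a licit onset in full, so it all attaches to the next syllable.
Between /o/ (V2) and /i/ (V3): cluster /sg/ — the longest permitted-onset suffix is /g/; onset = /g/, preceding coda = /s/.
Between /i/ (V3) and /o/ (V4): /fs/; trying suffixes from longest down, /s/ is the first permitted one, so coda /f/ | onset /s/.
Syllabification: ky.sfos.gif.sof.
Syllable 4 is /sof/: onset /s/, nucleus /o/, coda /f/.

f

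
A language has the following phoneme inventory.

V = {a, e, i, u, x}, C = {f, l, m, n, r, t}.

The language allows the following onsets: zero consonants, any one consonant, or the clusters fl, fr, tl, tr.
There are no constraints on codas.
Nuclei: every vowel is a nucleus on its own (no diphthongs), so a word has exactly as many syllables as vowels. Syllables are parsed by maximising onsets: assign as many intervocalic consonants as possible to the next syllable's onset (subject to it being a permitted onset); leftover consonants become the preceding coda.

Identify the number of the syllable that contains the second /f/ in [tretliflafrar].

The vowels are e, i, a, a — 4 nuclei, so 4 syllables.
Between /e/ (V1) and /i/ (V2): /tl/ — entire cluster is a permitted onset → onset /tl/, coda ∅.
Between /i/ (V2) and /a/ (V3): /fl/ — entire cluster is a permitted onset → onset /fl/, coda ∅.
Between /a/ (V3) and /a/ (V4): /fr/ is a licit onset in full, so it all attaches to the next syllable.
Putting it together: tre.tli.fla.frar.
The second /f/ is in the onset of syllable 4 (/frar/).

4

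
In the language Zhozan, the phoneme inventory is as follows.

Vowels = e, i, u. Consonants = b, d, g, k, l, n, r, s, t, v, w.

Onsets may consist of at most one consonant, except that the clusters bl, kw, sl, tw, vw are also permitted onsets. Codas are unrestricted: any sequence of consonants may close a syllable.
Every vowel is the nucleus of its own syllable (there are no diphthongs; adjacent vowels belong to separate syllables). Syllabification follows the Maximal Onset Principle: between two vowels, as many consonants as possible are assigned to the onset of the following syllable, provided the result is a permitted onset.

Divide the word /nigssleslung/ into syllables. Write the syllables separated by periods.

Nuclei (vowels): i, e, u → 3 syllables.
V1 /i/ – V2 /e/: /gssl/ — longest licit onset from the right is /sl/, leaving /gs/ as coda.
V2 /e/ – V3 /u/: /sl/ is a licit onset in full, so it all attaches to the next syllable.

nigs.sle.slung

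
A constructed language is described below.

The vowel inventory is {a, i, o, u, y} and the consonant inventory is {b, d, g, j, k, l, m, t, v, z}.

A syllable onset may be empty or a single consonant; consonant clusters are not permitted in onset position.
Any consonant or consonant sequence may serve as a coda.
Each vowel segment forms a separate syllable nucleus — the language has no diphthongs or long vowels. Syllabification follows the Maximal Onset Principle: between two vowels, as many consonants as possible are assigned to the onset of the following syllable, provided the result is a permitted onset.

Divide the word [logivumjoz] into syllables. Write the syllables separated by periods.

lo.gi.vum.joz

Vowels present: o, i, u, o; each is a nucleus, giving 4 syllables.
/o…i/ gap (V1→V2): /g/ → onset of the next syllable (single consonants are always licit onsets).
/i…u/ gap (V2→V3): /v/ is a single consonant, so it becomes the next onset.
/u…o/ gap (V3→V4): /mj/; trying suffixes from longest down, /j/ is the first permitted one, so coda /m/ | onset /j/.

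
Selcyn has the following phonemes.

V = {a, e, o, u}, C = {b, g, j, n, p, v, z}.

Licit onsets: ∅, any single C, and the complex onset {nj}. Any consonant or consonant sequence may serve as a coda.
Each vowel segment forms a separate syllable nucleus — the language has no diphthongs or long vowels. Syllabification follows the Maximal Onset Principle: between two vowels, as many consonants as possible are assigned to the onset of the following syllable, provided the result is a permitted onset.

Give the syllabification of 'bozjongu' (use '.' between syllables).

Nuclei (vowels): o, o, u → 3 syllables.
V1 /o/ – V2 /o/: /zj/ — longest licit onset from the right is /j/, leaving /z/ as coda.
V2 /o/ – V3 /u/: /ng/ splits as /n/ + /g/ (/g/ is the longest suffix that is a licit onset).

boz.jon.gu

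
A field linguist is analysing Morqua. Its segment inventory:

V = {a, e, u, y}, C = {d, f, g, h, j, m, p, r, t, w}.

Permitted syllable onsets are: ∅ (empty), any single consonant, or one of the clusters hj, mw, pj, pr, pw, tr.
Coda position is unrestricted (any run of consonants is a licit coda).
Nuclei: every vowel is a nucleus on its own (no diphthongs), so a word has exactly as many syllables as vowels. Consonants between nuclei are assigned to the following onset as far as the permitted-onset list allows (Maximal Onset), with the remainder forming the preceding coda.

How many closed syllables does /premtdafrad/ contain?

Nuclei (vowels): e, a, a → 3 syllables.
/e…a/ gap (V1→V2): /mtd/; trying suffixes from longest down, /d/ is the first permitted one, so coda /mt/ | onset /d/.
/a…a/ gap (V2→V3): /fr/ splits as /f/ + /r/ (/r/ is the longest suffix that is a licit onset).
Putting it together: premt.daf.rad.
Classifying each syllable: /premt/ (closed), /daf/ (closed), /rad/ (closed).
Closed syllables: 3.

3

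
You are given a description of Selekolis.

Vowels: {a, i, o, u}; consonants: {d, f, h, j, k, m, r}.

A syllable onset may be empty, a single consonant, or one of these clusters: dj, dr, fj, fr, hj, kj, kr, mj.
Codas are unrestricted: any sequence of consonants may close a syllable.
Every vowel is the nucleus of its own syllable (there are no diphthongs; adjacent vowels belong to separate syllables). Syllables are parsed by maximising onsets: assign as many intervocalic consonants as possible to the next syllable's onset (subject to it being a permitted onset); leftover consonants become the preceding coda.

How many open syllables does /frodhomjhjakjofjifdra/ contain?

The vowels are o, o, a, o, i, a — 6 nuclei, so 6 syllables.
/o…o/ gap (V1→V2): cluster /dh/ — the longest permitted-onset suffix is /h/; onset = /h/, preceding coda = /d/.
/o…a/ gap (V2→V3): /mjhj/ splits as /mj/ + /hj/ (/hj/ is the longest suffix that is a licit onset).
/a…o/ gap (V3→V4): cluster /kj/ — /kj/ is itself a permitted onset, so the whole cluster goes right; preceding coda = ∅.
/o…i/ gap (V4→V5): /fj/ is a licit onset in full, so it all attaches to the next syllable.
/i…a/ gap (V5→V6): cluster /fdr/ — the longest permitted-onset suffix is /dr/; onset = /dr/, preceding coda = /f/.
Result: frod.homj.hja.kjo.fjif.dra.
Classifying each syllable: /frod/ (closed), /homj/ (closed), /hja/ (open), /kjo/ (open), /fjif/ (closed), /dra/ (open).
Open syllables: 3.

3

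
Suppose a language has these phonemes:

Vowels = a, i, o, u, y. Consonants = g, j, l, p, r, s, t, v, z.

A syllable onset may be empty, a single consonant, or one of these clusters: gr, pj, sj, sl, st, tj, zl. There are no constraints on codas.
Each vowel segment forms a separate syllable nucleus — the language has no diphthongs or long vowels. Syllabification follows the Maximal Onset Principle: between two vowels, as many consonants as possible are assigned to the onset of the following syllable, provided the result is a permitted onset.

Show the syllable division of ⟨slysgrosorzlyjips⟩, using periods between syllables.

slys.gro.sor.zly.jips

The vowels are y, o, o, y, i — 5 nuclei, so 5 syllables.
V1 /y/ – V2 /o/: /sgr/ — longest licit onset from the right is /gr/, leaving /s/ as coda.
V2 /o/ – V3 /o/: /s/ → onset of the next syllable (single consonants are always licit onsets).
V3 /o/ – V4 /y/: cluster /rzl/ — the longest permitted-onset suffix is /zl/; onset = /zl/, preceding coda = /r/.
V4 /y/ – V5 /i/: /j/ is a single consonant, so it becomes the next onset.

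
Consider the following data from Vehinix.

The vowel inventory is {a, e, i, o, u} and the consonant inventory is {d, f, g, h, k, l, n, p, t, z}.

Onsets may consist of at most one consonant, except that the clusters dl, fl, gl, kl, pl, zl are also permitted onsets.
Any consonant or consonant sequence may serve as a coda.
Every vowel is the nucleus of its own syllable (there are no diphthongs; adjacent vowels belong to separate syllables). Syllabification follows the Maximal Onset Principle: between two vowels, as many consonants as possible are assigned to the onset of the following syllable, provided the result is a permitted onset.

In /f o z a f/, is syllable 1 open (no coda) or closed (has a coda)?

open

Nuclei (vowels): o, a → 2 syllables.
Between /o/ (V1) and /a/ (V2): /z/ is a single consonant, so it becomes the next onset.
Putting it together: fo.zaf.
Syllable 1 is /fo/; it ends in its nucleus with no coda, so it is open.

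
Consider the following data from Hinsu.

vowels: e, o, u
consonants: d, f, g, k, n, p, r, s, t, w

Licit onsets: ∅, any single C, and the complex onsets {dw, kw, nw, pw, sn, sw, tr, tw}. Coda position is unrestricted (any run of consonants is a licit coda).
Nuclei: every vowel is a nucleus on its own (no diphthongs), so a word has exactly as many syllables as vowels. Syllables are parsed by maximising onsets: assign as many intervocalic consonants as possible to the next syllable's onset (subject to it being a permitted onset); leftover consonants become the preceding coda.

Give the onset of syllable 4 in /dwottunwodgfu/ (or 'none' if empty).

The vowels are o, u, o, u — 4 nuclei, so 4 syllables.
σ1/σ2 boundary: cluster /tt/ — the longest permitted-onset suffix is /t/; onset = /t/, preceding coda = /t/.
σ2/σ3 boundary: /nw/ is a licit onset in full, so it all attaches to the next syllable.
σ3/σ4 boundary: /dgf/; trying suffixes from longest down, /f/ is the first permitted one, so coda /dg/ | onset /f/.
Putting it together: dwot.tu.nwodg.fu.
Syllable 4 is /fu/: onset /f/, nucleus /u/, coda ∅.

f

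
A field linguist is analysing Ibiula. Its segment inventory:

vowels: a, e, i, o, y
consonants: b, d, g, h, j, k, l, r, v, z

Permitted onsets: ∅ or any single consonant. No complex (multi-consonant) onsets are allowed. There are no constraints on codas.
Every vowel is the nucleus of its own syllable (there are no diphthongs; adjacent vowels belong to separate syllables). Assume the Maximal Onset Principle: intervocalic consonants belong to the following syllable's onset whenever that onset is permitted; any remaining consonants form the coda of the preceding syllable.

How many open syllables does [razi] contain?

The vowels are a, i — 2 nuclei, so 2 syllables.
Between /a/ (V1) and /i/ (V2): just /z/ — single C goes to the following onset.
So the parse is ra.zi.
Classifying each syllable: /ra/ (open), /zi/ (open).
Open syllables: 2.

2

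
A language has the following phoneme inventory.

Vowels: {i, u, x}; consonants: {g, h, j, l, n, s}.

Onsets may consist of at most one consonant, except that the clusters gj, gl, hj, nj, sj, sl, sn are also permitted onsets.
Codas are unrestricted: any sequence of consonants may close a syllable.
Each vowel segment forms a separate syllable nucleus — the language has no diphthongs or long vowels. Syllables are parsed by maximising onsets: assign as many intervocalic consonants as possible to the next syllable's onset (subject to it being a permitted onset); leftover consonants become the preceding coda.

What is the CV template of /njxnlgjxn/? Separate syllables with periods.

CCVCC.CCVC

The vowels are x, x — 2 nuclei, so 2 syllables.
/x…x/ gap (V1→V2): /nlgj/ — longest licit onset from the right is /gj/, leaving /nl/ as coda.
So the parse is njxnl.gjxn.
Mapping each syllable to C/V: /njxnl/ → CCVCC, /gjxn/ → CCVC.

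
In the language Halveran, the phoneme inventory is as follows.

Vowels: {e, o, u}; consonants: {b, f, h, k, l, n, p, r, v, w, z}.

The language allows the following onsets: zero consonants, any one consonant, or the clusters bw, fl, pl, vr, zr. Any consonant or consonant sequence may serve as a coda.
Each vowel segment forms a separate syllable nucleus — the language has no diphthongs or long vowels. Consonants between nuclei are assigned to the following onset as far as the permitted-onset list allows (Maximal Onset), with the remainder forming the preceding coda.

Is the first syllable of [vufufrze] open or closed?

open

Vowels present: u, u, e; each is a nucleus, giving 3 syllables.
/u…u/ gap (V1→V2): just /f/ — single C goes to the following onset.
/u…e/ gap (V2→V3): cluster /frz/ — the longest permitted-onset suffix is /z/; onset = /z/, preceding coda = /fr/.
Putting it together: vu.fufr.ze.
Syllable 1 is /vu/; it ends in its nucleus with no coda, so it is open.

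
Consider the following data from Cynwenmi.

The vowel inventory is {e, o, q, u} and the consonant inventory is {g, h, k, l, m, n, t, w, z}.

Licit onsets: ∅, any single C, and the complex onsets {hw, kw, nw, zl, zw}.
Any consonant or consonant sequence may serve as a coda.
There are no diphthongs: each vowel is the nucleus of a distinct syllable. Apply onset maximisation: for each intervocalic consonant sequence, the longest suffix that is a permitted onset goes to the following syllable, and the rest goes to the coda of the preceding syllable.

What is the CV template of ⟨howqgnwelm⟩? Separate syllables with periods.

Vowels present: o, q, e; each is a nucleus, giving 3 syllables.
Between /o/ (V1) and /q/ (V2): just /w/ — single C goes to the following onset.
Between /q/ (V2) and /e/ (V3): /gnw/; trying suffixes from longest down, /nw/ is the first permitted one, so coda /g/ | onset /nw/.
So the parse is ho.wqg.nwelm.
Mapping each syllable to C/V: /ho/ → CV, /wqg/ → CVC, /nwelm/ → CCVCC.

CV.CVC.CCVCC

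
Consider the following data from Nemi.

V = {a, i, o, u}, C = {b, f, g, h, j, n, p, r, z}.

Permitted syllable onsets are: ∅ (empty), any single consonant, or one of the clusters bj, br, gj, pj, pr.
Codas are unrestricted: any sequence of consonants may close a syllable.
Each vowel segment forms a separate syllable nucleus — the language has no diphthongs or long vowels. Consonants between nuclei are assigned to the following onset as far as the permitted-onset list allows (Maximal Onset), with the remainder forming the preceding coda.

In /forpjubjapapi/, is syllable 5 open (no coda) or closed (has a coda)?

Nuclei (vowels): o, u, a, a, i → 5 syllables.
σ1/σ2 boundary: cluster /rpj/ — the longest permitted-onset suffix is /pj/; onset = /pj/, preceding coda = /r/.
σ2/σ3 boundary: /bj/ — entire cluster is a permitted onset → onset /bj/, coda ∅.
σ3/σ4 boundary: /p/ → onset of the next syllable (single consonants are always licit onsets).
σ4/σ5 boundary: /p/ is a single consonant, so it becomes the next onset.
Putting it together: for.pju.bja.pa.pi.
Syllable 5 is /pi/; it ends in its nucleus with no coda, so it is open.

open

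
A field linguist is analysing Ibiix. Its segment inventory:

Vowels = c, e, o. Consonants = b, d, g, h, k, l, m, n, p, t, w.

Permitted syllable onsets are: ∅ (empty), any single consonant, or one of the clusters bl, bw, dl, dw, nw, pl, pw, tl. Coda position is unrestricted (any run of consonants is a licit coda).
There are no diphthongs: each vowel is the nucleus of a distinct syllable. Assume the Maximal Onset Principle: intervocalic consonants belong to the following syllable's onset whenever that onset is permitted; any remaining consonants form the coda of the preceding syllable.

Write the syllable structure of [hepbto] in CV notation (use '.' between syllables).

Nuclei (vowels): e, o → 2 syllables.
σ1/σ2 boundary: /pbt/ splits as /pb/ + /t/ (/t/ is the longest suffix that is a licit onset).
Syllabification: hepb.to.
Mapping each syllable to C/V: /hepb/ → CVCC, /to/ → CV.

CVCC.CV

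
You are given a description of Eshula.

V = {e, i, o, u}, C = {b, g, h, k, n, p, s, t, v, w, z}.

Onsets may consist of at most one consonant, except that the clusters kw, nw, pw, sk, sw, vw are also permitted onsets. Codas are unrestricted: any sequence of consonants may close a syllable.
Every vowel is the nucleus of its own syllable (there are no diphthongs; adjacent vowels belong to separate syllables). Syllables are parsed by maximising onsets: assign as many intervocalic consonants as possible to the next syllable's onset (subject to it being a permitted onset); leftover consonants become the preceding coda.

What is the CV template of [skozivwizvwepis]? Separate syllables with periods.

Vowels present: o, i, i, e, i; each is a nucleus, giving 5 syllables.
Between /o/ (V1) and /i/ (V2): /z/ → onset of the next syllable (single consonants are always licit onsets).
Between /i/ (V2) and /i/ (V3): /vw/ is a licit onset in full, so it all attaches to the next syllable.
Between /i/ (V3) and /e/ (V4): /zvw/ — longest licit onset from the right is /vw/, leaving /z/ as coda.
Between /e/ (V4) and /i/ (V5): just /p/ — single C goes to the following onset.
Result: sko.zi.vwiz.vwe.pis.
Mapping each syllable to C/V: /sko/ → CCV, /zi/ → CV, /vwiz/ → CCVC, /vwe/ → CCV, /pis/ → CVC.

CCV.CV.CCVC.CCV.CVC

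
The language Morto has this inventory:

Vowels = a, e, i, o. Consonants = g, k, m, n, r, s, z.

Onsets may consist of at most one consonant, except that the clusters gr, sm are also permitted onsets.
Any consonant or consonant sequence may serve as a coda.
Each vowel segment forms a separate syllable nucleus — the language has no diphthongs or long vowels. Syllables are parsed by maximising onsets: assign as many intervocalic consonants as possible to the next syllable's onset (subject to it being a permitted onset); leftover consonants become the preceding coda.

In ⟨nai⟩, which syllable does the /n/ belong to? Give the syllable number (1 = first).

1

Nuclei (vowels): a, i → 2 syllables.
Between /a/ (V1) and /i/ (V2): nothing intervenes; syllable break is V.V.
Result: na.i.
The /n/ is in the onset of syllable 1 (/na/).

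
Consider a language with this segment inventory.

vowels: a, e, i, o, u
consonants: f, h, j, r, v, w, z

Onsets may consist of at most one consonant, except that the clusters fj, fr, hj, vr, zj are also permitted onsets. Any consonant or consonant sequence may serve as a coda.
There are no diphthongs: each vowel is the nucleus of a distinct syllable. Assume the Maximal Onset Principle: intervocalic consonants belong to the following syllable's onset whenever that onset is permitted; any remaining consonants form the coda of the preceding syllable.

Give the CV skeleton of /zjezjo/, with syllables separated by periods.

Nuclei (vowels): e, o → 2 syllables.
/e…o/ gap (V1→V2): cluster /zj/ — /zj/ is itself a permitted onset, so the whole cluster goes right; preceding coda = ∅.
So the parse is zje.zjo.
Mapping each syllable to C/V: /zje/ → CCV, /zjo/ → CCV.

CCV.CCV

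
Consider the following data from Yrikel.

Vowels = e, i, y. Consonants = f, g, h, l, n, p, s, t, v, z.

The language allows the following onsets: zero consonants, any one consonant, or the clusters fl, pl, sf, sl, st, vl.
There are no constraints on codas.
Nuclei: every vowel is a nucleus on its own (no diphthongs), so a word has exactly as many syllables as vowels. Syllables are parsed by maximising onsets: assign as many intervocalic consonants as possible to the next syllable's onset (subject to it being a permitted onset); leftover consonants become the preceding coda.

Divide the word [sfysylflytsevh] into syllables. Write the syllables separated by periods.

sfy.syl.flyt.sevh

The vowels are y, y, y, e — 4 nuclei, so 4 syllables.
V1 /y/ – V2 /y/: /s/ → onset of the next syllable (single consonants are always licit onsets).
V2 /y/ – V3 /y/: cluster /lfl/ — the longest permitted-onset suffix is /fl/; onset = /fl/, preceding coda = /l/.
V3 /y/ – V4 /e/: /ts/ — longest licit onset from the right is /s/, leaving /t/ as coda.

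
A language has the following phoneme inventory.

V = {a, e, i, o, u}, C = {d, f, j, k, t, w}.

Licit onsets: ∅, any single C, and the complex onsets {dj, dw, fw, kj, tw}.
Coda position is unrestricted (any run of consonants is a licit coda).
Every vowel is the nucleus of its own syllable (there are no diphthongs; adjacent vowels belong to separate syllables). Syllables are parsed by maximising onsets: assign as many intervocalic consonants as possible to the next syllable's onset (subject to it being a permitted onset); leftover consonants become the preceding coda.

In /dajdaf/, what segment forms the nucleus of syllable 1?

Vowels present: a, a; each is a nucleus, giving 2 syllables.
The first nucleus (vowel 1 from the left) is /a/.

a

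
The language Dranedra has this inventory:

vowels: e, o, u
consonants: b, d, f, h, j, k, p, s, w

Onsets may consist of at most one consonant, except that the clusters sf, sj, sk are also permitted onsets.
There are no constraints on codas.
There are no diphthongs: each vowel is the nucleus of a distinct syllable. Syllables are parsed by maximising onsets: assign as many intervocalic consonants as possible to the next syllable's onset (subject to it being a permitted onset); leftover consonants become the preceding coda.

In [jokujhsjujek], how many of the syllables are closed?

2

Nuclei (vowels): o, u, u, e → 4 syllables.
/o…u/ gap (V1→V2): /k/ is a single consonant, so it becomes the next onset.
/u…u/ gap (V2→V3): /jhsj/ splits as /jh/ + /sj/ (/sj/ is the longest suffix that is a licit onset).
/u…e/ gap (V3→V4): just /j/ — single C goes to the following onset.
Putting it together: jo.kujh.sju.jek.
Classifying each syllable: /jo/ (open), /kujh/ (closed), /sju/ (open), /jek/ (closed).
Closed syllables: 2.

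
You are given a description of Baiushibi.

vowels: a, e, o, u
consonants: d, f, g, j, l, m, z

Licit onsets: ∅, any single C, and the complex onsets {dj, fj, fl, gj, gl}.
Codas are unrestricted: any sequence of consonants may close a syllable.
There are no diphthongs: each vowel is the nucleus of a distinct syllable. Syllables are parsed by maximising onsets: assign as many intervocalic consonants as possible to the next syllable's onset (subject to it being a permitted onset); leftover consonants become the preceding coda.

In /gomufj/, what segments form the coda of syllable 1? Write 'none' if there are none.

none

Nuclei (vowels): o, u → 2 syllables.
σ1/σ2 boundary: /m/ is a single consonant, so it becomes the next onset.
Result: go.mufj.
Syllable 1 is /go/: onset /g/, nucleus /o/, coda ∅.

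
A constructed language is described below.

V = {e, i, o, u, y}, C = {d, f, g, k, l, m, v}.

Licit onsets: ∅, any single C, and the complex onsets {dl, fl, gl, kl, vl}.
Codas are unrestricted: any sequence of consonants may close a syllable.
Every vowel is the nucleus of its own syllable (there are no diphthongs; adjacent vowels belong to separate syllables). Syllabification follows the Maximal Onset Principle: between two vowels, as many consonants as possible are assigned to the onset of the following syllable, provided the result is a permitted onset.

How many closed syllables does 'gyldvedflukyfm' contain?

3

Nuclei (vowels): y, e, u, y → 4 syllables.
σ1/σ2 boundary: /ldv/ splits as /ld/ + /v/ (/v/ is the longest suffix that is a licit onset).
σ2/σ3 boundary: /dfl/ splits as /d/ + /fl/ (/fl/ is the longest suffix that is a licit onset).
σ3/σ4 boundary: /k/ is a single consonant, so it becomes the next onset.
Syllabification: gyld.ved.flu.kyfm.
Classifying each syllable: /gyld/ (closed), /ved/ (closed), /flu/ (open), /kyfm/ (closed).
Closed syllables: 3.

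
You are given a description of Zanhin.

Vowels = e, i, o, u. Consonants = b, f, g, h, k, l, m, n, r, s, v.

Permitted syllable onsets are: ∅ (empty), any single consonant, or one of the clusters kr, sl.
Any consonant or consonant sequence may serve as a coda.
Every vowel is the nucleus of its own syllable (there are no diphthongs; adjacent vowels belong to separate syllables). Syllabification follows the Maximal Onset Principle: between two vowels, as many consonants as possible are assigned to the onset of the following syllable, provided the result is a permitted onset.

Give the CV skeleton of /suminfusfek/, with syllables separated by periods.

Vowels present: u, i, u, e; each is a nucleus, giving 4 syllables.
σ1/σ2 boundary: just /m/ — single C goes to the following onset.
σ2/σ3 boundary: /nf/ splits as /n/ + /f/ (/f/ is the longest suffix that is a licit onset).
σ3/σ4 boundary: /sf/ — longest licit onset from the right is /f/, leaving /s/ as coda.
Syllabification: su.min.fus.fek.
Mapping each syllable to C/V: /su/ → CV, /min/ → CVC, /fus/ → CVC, /fek/ → CVC.

CV.CVC.CVC.CVC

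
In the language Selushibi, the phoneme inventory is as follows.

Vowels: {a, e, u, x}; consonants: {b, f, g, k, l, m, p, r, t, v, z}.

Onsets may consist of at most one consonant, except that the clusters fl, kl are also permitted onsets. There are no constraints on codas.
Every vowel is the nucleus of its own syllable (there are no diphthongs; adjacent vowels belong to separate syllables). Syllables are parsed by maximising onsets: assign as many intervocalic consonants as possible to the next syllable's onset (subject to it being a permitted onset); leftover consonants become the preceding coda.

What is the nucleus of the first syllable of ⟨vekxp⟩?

e

Vowels present: e, x; each is a nucleus, giving 2 syllables.
The first nucleus (vowel 1 from the left) is /e/.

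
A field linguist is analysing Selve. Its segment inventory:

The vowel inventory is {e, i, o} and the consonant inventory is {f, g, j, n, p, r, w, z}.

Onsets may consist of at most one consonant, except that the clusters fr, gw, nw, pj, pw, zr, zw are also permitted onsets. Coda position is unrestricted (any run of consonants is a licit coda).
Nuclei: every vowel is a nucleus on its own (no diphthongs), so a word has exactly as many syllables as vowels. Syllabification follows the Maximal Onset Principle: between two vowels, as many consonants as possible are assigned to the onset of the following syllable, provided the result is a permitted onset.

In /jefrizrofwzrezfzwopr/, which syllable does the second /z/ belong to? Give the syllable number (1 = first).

The vowels are e, i, o, e, o — 5 nuclei, so 5 syllables.
Between /e/ (V1) and /i/ (V2): cluster /fr/ — /fr/ is itself a permitted onset, so the whole cluster goes right; preceding coda = ∅.
Between /i/ (V2) and /o/ (V3): /zr/ is a licit onset in full, so it all attaches to the next syllable.
Between /o/ (V3) and /e/ (V4): cluster /fwzr/ — the longest permitted-onset suffix is /zr/; onset = /zr/, preceding coda = /fw/.
Between /e/ (V4) and /o/ (V5): /zfzw/ splits as /zf/ + /zw/ (/zw/ is the longest suffix that is a licit onset).
Syllabification: je.fri.zrofw.zrezf.zwopr.
The second /z/ is in the onset of syllable 4 (/zrezf/).

4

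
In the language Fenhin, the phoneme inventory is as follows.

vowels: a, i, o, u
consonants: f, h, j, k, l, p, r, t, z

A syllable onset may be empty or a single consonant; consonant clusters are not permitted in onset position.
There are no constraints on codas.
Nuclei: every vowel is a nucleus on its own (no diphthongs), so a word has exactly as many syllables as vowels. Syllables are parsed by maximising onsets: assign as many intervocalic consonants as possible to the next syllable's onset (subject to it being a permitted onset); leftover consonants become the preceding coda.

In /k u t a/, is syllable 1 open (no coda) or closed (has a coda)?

open

The vowels are u, a — 2 nuclei, so 2 syllables.
/u…a/ gap (V1→V2): /t/ → onset of the next syllable (single consonants are always licit onsets).
Syllabification: ku.ta.
Syllable 1 is /ku/; it ends in its nucleus with no coda, so it is open.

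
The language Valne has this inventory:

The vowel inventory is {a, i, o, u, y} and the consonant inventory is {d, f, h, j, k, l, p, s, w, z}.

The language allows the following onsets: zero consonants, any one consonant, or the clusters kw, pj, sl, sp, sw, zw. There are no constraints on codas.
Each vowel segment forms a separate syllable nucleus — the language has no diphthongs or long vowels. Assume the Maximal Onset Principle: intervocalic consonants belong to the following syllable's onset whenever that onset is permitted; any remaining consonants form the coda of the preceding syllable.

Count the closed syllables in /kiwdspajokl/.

2

The vowels are i, a, o — 3 nuclei, so 3 syllables.
/i…a/ gap (V1→V2): /wdsp/ splits as /wd/ + /sp/ (/sp/ is the longest suffix that is a licit onset).
/a…o/ gap (V2→V3): /j/ is a single consonant, so it becomes the next onset.
So the parse is kiwd.spa.jokl.
Classifying each syllable: /kiwd/ (closed), /spa/ (open), /jokl/ (closed).
Closed syllables: 2.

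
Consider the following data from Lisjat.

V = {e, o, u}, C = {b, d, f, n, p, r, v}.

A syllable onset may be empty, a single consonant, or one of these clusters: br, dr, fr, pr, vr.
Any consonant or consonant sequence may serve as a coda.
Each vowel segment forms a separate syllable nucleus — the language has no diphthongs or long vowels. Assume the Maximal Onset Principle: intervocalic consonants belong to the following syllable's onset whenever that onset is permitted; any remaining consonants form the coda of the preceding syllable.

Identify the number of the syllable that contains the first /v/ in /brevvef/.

Nuclei (vowels): e, e → 2 syllables.
σ1/σ2 boundary: /vv/ splits as /v/ + /v/ (/v/ is the longest suffix that is a licit onset).
Putting it together: brev.vef.
The first /v/ is in the coda of syllable 1 (/brev/).

1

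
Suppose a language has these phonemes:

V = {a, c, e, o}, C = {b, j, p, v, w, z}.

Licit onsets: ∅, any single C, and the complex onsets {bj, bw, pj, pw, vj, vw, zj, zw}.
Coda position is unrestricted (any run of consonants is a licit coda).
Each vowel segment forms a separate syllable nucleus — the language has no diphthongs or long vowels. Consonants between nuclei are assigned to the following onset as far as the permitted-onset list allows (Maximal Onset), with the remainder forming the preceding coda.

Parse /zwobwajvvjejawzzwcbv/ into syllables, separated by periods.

Vowels present: o, a, e, a, c; each is a nucleus, giving 5 syllables.
/o…a/ gap (V1→V2): cluster /bw/ — /bw/ is itself a permitted onset, so the whole cluster goes right; preceding coda = ∅.
/a…e/ gap (V2→V3): /jvvj/; trying suffixes from longest down, /vj/ is the first permitted one, so coda /jv/ | onset /vj/.
/e…a/ gap (V3→V4): just /j/ — single C goes to the following onset.
/a…c/ gap (V4→V5): /wzzw/ splits as /wz/ + /zw/ (/zw/ is the longest suffix that is a licit onset).

zwo.bwajv.vje.jawz.zwcbv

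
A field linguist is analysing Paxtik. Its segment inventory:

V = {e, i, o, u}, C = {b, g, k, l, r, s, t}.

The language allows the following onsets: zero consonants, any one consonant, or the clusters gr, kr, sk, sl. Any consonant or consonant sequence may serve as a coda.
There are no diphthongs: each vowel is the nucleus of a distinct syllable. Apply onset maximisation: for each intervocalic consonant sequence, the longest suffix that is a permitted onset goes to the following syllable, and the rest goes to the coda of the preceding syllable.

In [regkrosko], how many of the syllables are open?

2

Vowels present: e, o, o; each is a nucleus, giving 3 syllables.
σ1/σ2 boundary: /gkr/ — longest licit onset from the right is /kr/, leaving /g/ as coda.
σ2/σ3 boundary: /sk/ is a licit onset in full, so it all attaches to the next syllable.
Result: reg.kro.sko.
Classifying each syllable: /reg/ (closed), /kro/ (open), /sko/ (open).
Open syllables: 2.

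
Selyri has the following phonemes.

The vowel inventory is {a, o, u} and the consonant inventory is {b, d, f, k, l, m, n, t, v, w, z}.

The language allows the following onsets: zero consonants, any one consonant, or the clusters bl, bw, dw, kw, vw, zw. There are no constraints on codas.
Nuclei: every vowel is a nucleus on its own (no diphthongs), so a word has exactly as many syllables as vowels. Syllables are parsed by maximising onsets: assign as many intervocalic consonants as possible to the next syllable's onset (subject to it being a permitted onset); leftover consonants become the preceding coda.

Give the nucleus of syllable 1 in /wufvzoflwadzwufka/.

u

The vowels are u, o, a, u, a — 5 nuclei, so 5 syllables.
The first nucleus (vowel 1 from the left) is /u/.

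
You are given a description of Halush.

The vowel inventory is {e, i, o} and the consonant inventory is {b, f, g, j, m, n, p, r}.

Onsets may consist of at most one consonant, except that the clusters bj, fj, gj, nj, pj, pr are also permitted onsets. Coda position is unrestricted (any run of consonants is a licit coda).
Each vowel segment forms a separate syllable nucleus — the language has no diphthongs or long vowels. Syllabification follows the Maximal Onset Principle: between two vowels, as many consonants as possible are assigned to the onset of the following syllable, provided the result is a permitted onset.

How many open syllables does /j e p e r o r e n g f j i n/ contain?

Vowels present: e, e, o, e, i; each is a nucleus, giving 5 syllables.
V1 /e/ – V2 /e/: just /p/ — single C goes to the following onset.
V2 /e/ – V3 /o/: just /r/ — single C goes to the following onset.
V3 /o/ – V4 /e/: /r/ → onset of the next syllable (single consonants are always licit onsets).
V4 /e/ – V5 /i/: /ngfj/; trying suffixes from longest down, /fj/ is the first permitted one, so coda /ng/ | onset /fj/.
So the parse is je.pe.ro.reng.fjin.
Classifying each syllable: /je/ (open), /pe/ (open), /ro/ (open), /reng/ (closed), /fjin/ (closed).
Open syllables: 3.

3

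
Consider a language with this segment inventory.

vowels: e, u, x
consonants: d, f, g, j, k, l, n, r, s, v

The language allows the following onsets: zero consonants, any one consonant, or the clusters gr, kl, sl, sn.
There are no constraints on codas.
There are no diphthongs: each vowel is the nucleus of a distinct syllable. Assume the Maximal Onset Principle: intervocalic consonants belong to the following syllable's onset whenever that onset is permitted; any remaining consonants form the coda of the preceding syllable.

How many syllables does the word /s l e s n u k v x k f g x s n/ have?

Vowels present: e, u, x, x; each is a nucleus, giving 4 syllables.

4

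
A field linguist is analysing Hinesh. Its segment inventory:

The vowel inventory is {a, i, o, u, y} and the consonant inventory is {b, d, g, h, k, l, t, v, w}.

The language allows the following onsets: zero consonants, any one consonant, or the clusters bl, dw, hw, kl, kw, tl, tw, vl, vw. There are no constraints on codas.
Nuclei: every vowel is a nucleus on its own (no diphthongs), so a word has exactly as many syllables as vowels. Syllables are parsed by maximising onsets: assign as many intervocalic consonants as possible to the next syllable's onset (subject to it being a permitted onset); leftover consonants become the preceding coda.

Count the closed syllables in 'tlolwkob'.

2

The vowels are o, o — 2 nuclei, so 2 syllables.
V1 /o/ – V2 /o/: /lwk/ — longest licit onset from the right is /k/, leaving /lw/ as coda.
Syllabification: tlolw.kob.
Classifying each syllable: /tlolw/ (closed), /kob/ (closed).
Closed syllables: 2.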